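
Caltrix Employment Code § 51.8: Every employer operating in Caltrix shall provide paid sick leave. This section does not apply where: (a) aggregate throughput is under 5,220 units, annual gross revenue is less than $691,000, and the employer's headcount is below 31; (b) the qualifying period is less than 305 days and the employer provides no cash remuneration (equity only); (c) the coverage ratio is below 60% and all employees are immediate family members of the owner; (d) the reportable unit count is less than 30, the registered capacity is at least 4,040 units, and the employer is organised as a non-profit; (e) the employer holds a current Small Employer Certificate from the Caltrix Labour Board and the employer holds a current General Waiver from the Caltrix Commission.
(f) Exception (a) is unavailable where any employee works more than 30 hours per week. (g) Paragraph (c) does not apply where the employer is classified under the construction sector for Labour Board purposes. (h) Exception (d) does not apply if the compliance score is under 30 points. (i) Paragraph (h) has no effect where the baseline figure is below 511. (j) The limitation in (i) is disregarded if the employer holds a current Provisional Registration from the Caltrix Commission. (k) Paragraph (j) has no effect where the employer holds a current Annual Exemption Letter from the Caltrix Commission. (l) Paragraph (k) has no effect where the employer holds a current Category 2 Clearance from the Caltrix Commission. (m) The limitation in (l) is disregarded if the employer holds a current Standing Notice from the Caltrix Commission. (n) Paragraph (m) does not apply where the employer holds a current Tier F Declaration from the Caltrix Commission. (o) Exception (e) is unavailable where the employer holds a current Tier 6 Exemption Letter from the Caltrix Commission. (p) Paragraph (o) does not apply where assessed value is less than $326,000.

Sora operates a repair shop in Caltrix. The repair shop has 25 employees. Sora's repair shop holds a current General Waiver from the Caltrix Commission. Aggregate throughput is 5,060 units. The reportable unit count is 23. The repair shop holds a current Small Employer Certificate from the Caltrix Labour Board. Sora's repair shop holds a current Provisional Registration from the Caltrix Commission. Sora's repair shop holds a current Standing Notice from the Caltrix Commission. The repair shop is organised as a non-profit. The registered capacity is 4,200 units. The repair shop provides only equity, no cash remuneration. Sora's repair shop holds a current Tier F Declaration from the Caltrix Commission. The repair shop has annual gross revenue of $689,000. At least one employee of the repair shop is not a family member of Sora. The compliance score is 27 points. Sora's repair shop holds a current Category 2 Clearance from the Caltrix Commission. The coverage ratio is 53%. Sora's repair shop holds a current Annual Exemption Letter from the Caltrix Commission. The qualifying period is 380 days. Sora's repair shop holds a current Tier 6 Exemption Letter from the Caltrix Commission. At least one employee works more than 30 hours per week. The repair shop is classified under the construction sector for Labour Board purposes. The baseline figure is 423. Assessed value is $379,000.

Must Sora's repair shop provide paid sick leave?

Yes — Sora's repair shop must provide paid sick leave.

Exception (a)'s conditions are all satisfied: aggregate throughput is 5,060 units, under the 5,220 units limit; annual gross revenue is $689,000, less than the $691,000 limit; the employer's headcount is 25, below the 31 limit. However, paragraph (f) must be considered: (f) operates against (a): at least one employee exceeds 30 hours/week. So (a) is unavailable.
Exception (b) fails — the qualifying period is 380 days, not less than 305 days.
Exception (c) fails — at least one employee is not a family member.
Exception (d): the reportable unit count is 23, less than the 30 limit; the registered capacity is 4,200 units, meeting the 4,040 units threshold; the employer is a non-profit — every condition holds. However, paragraphs (h)–(n) must be considered: (h) operates against (d): the compliance score is 27 points, under the 30 points limit. (i) operates (the baseline figure is 423, below the 511 limit), but yields to (j): (j) is triggered — a current Provisional Registration is held. (k) would limit (j) — a current Annual Exemption Letter is held — but (l) sets (k) aside: (l) is engaged — a current Category 2 Clearance is held. (m) would limit (l) — a current Standing Notice is held — but (n) sets (m) aside: (n) is triggered — a current Tier F Declaration is held. (d) is therefore removed.
Exception (e)'s conditions are all satisfied: a current Small Employer Certificate is held; a current General Waiver is held. However, paragraphs (o)–(p) must be considered: (o) operates against (e): a current Tier 6 Exemption Letter is held. (p), which would lift (o), does not operate here — assessed value is $379,000, not less than $326,000. (e) is therefore removed.
No exception is made out. Sora's repair shop falls within the general rule.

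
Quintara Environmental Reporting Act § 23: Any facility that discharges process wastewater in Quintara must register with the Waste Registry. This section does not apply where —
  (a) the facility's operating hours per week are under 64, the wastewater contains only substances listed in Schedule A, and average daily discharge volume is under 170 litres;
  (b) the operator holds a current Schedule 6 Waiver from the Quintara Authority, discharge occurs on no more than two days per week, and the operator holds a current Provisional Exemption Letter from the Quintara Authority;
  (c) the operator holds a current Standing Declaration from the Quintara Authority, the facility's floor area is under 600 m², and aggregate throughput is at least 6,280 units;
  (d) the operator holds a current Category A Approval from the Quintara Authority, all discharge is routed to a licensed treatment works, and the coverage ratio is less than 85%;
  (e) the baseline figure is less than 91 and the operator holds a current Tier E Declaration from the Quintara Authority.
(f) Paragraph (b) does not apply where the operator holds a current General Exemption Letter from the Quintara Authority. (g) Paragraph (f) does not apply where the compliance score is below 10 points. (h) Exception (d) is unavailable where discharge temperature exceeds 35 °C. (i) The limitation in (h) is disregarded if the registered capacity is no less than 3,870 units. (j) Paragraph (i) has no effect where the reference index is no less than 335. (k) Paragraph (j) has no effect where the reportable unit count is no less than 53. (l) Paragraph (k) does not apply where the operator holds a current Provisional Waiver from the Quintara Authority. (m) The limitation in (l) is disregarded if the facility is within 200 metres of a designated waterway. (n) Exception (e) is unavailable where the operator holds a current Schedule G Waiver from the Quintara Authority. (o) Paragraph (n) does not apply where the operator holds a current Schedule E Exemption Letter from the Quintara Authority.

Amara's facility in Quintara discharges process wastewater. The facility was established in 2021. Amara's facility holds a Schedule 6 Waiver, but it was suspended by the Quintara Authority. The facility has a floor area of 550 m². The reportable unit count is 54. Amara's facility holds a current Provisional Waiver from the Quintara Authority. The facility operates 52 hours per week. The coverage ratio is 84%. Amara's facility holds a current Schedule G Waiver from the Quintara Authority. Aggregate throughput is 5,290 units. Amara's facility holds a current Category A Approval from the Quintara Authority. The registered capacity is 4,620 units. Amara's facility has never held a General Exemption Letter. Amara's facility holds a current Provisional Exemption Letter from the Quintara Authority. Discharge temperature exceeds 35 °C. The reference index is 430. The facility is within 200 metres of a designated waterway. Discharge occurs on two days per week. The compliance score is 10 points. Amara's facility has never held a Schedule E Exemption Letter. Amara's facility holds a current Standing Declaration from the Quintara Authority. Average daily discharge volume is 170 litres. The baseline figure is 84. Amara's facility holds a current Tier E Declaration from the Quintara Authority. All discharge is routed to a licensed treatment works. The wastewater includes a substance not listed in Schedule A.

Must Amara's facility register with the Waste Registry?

Exception (a) fails — the wastewater includes a non-Schedule-A substance.
Exception (b) fails — no current Schedule 6 Waiver is held.
Exception (c) requires that aggregate throughput is at least 6,280 units; but aggregate throughput is 5,290 units, short of 6,280 units, so (c) is unavailable.
Exception (d)'s conditions are all satisfied: a current Category A Approval is held; discharge is routed to a licensed treatment works; the coverage ratio is 84%, less than the 85% limit. Under paragraphs (h)–(m): (h) would limit (d) — discharge temperature exceeds 35 °C — but (i) sets (h) aside: (i) is triggered — the registered capacity is 4,620 units, meeting the 3,870 units threshold. (j) would limit (i) — the reference index is 430, meeting the 335 threshold — but (k) sets (j) aside: (k) operates against (j): the reportable unit count is 54, meeting the 53 threshold. (l) would limit (k) — a current Provisional Waiver is held — but (m) sets (l) aside: (m) is triggered — the facility is within 200 m of a designated waterway. So (d) applies.
Exception (e)'s conditions are all satisfied: the baseline figure is 84, less than the 91 limit; a current Tier E Declaration is held. Turning to paragraphs (n)–(o): (n) applies — a current Schedule G Waiver is held. (o) is not triggered (no current Schedule E Exemption Letter is held), so (n) stands. So (e) is unavailable.

No — exception (d) applies; Amara's facility is not required to register with the Waste Registry.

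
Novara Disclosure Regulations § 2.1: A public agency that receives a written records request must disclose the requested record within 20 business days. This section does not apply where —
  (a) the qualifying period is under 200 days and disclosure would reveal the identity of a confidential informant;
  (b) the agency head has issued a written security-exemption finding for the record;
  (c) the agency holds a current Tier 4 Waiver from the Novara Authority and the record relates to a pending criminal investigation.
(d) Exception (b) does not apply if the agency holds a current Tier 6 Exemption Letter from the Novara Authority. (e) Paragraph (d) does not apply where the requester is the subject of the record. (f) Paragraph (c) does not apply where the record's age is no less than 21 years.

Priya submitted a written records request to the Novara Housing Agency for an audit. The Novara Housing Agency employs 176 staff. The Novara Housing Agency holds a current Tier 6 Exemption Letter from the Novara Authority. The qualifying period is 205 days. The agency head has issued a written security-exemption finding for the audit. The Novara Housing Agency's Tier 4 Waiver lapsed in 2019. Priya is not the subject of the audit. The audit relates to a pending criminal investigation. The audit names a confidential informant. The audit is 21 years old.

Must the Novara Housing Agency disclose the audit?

Yes — the Novara Housing Agency must disclose the audit.

Exception (a) requires that the qualifying period is under 200 days; but the qualifying period is 205 days, not under 200 days, so (a) is unavailable.
Exception (b)'s conditions are all satisfied: a written security-exemption finding has been issued. Turning to paragraphs (d)–(e): (d) is engaged — a current Tier 6 Exemption Letter is held. (e), which would lift (d), is inapplicable — Priya is not the subject of the audit. So (b) is unavailable.
Exception (c) does not apply: there is no Tier 4 Waiver in force.
None of the exceptions is available; § 2.1 applies in full.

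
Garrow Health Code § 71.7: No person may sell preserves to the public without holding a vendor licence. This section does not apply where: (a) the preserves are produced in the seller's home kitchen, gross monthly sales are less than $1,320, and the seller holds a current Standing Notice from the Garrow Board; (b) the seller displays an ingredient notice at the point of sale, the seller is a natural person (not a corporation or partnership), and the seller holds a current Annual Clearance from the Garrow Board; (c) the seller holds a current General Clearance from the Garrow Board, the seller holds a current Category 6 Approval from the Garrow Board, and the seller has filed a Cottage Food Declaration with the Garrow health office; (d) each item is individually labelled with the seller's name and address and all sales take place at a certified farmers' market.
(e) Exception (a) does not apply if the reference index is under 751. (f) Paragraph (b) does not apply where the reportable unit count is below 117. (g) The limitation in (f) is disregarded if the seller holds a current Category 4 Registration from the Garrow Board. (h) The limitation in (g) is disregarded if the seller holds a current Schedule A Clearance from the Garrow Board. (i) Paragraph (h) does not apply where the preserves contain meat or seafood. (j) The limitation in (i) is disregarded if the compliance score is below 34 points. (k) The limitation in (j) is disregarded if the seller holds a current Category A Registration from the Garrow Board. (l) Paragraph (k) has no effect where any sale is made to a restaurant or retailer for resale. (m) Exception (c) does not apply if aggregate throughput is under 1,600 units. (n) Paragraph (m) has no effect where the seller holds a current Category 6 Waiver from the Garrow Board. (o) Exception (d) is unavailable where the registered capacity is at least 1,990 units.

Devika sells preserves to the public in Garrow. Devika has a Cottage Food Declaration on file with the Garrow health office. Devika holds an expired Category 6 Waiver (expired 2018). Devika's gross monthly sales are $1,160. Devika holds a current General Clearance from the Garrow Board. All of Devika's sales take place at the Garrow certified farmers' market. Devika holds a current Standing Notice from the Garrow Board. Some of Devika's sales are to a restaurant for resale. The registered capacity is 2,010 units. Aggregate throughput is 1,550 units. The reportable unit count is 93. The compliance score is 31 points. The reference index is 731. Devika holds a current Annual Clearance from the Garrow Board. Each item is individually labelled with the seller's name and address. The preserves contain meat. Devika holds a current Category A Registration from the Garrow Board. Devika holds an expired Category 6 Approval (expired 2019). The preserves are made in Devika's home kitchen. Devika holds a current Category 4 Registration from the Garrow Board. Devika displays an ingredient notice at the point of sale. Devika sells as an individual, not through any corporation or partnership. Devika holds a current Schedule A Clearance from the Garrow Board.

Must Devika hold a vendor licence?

Yes — Devika must hold a vendor licence.

Exception (a) is satisfied on its face — the preserves are home-kitchen produced; gross monthly sales are $1,160, less than the $1,320 limit; a current Standing Notice is held. However, paragraph (e) must be considered: (e) operates against (a): the reference index is 731, under the 751 limit. Exception (a) does not apply.
Exception (b): an ingredient notice is displayed; the seller is a natural person; a current Annual Clearance is held — every condition holds. But: (f) operates against (b): the reportable unit count is 93, below the 117 limit. (g) is engaged (a current Category 4 Registration is held), but is displaced by (h): (h) operates — a current Schedule A Clearance is held. (i) would limit (h) — the preserves contain meat — but (j) sets (i) aside: (j) operates against (i): the compliance score is 31 points, below the 34 points limit. (k) would limit (j) — a current Category A Registration is held — but (l) sets (k) aside: (l) is engaged — some sales are to a restaurant for resale. (b) is therefore removed.
Exception (c) requires that the seller holds a current Category 6 Approval from the Garrow Board; but no current Category 6 Approval is held, so (c) is unavailable.
Exception (d): items are individually labelled; all sales are at a certified farmers' market — every condition holds. But applying paragraph (o): (o) operates against (d): the registered capacity is 2,010 units, meeting the 1,990 units threshold. So (d) is unavailable.
Every exception is unavailable, so the rule governs.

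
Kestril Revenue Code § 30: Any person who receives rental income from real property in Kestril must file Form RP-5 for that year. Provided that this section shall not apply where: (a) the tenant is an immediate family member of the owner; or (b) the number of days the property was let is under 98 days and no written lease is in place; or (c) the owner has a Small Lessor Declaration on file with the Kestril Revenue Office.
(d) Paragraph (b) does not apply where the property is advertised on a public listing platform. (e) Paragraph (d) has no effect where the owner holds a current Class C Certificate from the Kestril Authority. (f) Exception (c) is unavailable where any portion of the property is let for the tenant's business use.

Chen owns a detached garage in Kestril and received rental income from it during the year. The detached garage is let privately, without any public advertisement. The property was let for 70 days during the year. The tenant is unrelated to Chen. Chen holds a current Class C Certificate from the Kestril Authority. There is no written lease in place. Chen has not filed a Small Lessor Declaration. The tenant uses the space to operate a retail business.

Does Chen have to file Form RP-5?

Exception (a) requires that the tenant is an immediate family member of the owner; but the tenant is unrelated to the owner, so (a) is unavailable.
Exception (b)'s conditions are all satisfied: the number of days the property was let is 70 days, under the 98 days limit; there is no written lease. As to paragraphs (d)–(e): (d), which would limit (b), is not engaged: the property is let privately without advertisement. Exception (b) stands.
Exception (c) does not apply: no Small Lessor Declaration is on file.

No — exception (b) applies; Chen is not required to file Form RP-5.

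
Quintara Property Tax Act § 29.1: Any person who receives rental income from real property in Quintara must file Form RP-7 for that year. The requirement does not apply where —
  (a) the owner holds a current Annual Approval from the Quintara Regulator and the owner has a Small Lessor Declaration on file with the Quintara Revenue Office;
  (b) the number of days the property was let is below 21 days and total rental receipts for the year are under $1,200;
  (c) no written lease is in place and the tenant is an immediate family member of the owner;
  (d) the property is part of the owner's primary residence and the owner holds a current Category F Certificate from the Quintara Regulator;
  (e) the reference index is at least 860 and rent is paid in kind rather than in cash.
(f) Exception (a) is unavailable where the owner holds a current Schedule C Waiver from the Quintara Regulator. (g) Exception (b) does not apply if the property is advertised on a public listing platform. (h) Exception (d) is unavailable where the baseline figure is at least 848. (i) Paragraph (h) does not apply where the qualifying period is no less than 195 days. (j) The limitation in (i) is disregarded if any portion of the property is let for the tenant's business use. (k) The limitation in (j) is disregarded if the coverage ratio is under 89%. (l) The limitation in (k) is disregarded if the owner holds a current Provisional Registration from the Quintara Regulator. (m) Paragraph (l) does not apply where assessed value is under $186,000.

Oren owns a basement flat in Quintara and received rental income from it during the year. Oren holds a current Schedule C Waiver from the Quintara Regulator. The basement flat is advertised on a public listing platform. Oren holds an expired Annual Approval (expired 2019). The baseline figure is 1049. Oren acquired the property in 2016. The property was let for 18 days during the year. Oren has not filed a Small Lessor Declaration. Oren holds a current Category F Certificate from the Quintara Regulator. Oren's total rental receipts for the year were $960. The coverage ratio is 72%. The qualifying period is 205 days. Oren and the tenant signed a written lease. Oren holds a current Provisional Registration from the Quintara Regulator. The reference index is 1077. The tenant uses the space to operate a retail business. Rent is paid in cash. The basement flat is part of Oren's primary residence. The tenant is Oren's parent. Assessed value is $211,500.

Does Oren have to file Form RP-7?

Yes — Oren must file Form RP-7.

Exception (a) does not apply: the Annual Approval is not current.
Exception (b): the number of days the property was let is 18 days, below the 21 days limit; total rental receipts for the year are $960, under the $1,200 limit — every condition holds. Turning to paragraph (g): (g) operates against (b): the property is publicly advertised. Exception (b) does not apply.
Exception (c) requires that no written lease is in place; but a written lease is in place, so (c) is unavailable.
Exception (d) is satisfied on its face — the basement flat is part of the primary residence; a current Category F Certificate is held. Turning to paragraphs (h)–(m): (h) applies — the baseline figure is 1,049, meeting the 848 threshold. (i) would limit (h) — the qualifying period is 205 days, meeting the 195 days threshold — but (j) sets (i) aside: (j) operates against (i): the space is let for business use. (k) would limit (j) — the coverage ratio is 72%, under the 89% limit — but (l) sets (k) aside: (l) operates — a current Provisional Registration is held. (m) is inapplicable (assessed value is $211,500, not under $186,000), so (l) stands. (d) is therefore removed.
Exception (e) fails — rent is paid in cash.
Every exception is unavailable, so the rule governs.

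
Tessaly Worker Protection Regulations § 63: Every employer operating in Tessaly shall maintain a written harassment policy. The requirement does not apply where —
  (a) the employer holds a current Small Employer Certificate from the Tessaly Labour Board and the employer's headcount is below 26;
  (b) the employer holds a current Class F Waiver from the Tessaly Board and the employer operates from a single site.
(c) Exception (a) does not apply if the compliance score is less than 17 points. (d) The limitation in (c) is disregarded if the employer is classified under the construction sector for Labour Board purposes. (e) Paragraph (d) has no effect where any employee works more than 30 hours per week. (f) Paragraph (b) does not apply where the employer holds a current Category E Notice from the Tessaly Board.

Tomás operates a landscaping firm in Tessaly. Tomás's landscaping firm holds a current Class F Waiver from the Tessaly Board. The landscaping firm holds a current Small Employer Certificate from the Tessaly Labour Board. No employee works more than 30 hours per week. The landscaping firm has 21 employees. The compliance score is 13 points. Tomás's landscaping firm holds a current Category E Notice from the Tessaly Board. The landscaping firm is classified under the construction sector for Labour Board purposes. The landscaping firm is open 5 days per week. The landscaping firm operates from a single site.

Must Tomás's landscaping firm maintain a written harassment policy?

All of (a)'s requirements are met (a current Small Employer Certificate is held; the employer's headcount is 21, below the 26 limit). As to paragraphs (c)–(e): (c) operates (the compliance score is 13 points, less than the 17 points limit), but is displaced by (d): (d) operates — the landscaping firm is classified under the construction sector. (e) is not engaged (no employee exceeds 30 hours/week), so (d) stands. Exception (a) stands.
All of (b)'s requirements are met (a current Class F Waiver is held; the employer operates from a single site). However, paragraph (f) must be considered: (f) applies — a current Category E Notice is held. Exception (b) does not apply.

No — exception (a) applies; Tomás's landscaping firm is not required to maintain a written harassment policy.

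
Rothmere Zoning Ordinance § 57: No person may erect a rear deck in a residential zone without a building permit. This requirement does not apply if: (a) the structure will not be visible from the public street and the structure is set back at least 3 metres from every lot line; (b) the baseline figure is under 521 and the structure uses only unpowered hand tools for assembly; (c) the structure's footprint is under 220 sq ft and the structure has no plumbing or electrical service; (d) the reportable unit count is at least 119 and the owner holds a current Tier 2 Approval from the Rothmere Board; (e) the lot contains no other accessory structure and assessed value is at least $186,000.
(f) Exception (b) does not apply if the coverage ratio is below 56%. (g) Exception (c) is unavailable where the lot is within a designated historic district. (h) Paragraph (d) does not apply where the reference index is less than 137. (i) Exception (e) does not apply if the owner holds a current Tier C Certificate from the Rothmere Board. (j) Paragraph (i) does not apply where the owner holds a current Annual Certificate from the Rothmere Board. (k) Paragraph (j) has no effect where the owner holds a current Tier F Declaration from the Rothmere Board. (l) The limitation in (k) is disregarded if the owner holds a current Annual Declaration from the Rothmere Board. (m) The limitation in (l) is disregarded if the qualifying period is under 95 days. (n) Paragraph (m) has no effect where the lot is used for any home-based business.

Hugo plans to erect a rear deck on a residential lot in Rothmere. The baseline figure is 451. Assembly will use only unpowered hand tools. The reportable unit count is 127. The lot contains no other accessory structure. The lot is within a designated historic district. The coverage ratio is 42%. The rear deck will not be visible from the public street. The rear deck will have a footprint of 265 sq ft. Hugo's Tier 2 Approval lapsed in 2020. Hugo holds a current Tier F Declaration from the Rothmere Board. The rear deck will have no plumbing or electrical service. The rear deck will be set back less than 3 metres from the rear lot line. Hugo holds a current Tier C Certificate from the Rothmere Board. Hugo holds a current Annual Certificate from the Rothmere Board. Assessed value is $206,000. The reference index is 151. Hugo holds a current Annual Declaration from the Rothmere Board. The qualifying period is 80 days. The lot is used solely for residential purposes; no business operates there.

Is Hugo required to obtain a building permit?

Exception (a) requires that the structure is set back at least 3 metres from every lot line; but the rear setback is under 3 m, so (a) is unavailable.
Exception (b): the baseline figure is 451, under the 521 limit; assembly uses only hand tools — every condition holds. Turning to paragraph (f): (f) is triggered — the coverage ratio is 42%, below the 56% limit. (b) is therefore removed.
Exception (c) requires that the structure's footprint is under 220 sq ft; but the structure's footprint is 265 sq ft, not under 220 sq ft, so (c) is unavailable.
Exception (d) does not apply: no current Tier 2 Approval is held.
Exception (e) is satisfied on its face — the lot has no other accessory structure; assessed value is $206,000, meeting the $186,000 threshold. However, paragraphs (i)–(n) must be considered: (i) operates against (e): a current Tier C Certificate is held. (j) is engaged (a current Annual Certificate is held), but is overridden by (k): (k) operates against (j): a current Tier F Declaration is held. (l) operates (a current Annual Declaration is held), but is overridden by (m): (m) is triggered — the qualifying period is 80 days, under the 95 days limit. (n), which would lift (m), is not engaged — the lot is solely residential. Exception (e) does not apply.
No exception displaces § 57.

Yes — Hugo must obtain a building permit.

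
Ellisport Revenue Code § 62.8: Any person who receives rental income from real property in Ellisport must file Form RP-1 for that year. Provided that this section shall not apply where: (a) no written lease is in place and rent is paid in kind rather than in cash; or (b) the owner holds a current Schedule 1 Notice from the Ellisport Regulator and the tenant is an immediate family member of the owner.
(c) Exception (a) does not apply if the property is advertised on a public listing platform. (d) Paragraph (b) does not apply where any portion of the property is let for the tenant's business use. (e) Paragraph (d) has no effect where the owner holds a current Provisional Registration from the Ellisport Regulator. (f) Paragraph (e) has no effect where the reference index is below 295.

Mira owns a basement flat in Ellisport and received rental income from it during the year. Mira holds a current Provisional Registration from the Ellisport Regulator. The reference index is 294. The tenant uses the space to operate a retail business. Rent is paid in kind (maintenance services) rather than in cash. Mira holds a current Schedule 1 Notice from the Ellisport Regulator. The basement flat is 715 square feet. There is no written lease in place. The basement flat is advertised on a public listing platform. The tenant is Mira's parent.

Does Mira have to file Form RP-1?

Exception (a) is satisfied on its face — there is no written lease; rent is paid in kind. But: (c) operates against (a): the property is publicly advertised. So (a) is unavailable.
Exception (b)'s conditions are all satisfied: a current Schedule 1 Notice is held; the tenant is an immediate family member. However, paragraphs (d)–(f) must be considered: (d) operates against (b): the space is let for business use. (e) would limit (d) — a current Provisional Registration is held — but (f) sets (e) aside: (f) operates against (e): the reference index is 294, below the 295 limit. So (b) is unavailable.
No exception displaces § 62.8.

Yes — Mira must file Form RP-1.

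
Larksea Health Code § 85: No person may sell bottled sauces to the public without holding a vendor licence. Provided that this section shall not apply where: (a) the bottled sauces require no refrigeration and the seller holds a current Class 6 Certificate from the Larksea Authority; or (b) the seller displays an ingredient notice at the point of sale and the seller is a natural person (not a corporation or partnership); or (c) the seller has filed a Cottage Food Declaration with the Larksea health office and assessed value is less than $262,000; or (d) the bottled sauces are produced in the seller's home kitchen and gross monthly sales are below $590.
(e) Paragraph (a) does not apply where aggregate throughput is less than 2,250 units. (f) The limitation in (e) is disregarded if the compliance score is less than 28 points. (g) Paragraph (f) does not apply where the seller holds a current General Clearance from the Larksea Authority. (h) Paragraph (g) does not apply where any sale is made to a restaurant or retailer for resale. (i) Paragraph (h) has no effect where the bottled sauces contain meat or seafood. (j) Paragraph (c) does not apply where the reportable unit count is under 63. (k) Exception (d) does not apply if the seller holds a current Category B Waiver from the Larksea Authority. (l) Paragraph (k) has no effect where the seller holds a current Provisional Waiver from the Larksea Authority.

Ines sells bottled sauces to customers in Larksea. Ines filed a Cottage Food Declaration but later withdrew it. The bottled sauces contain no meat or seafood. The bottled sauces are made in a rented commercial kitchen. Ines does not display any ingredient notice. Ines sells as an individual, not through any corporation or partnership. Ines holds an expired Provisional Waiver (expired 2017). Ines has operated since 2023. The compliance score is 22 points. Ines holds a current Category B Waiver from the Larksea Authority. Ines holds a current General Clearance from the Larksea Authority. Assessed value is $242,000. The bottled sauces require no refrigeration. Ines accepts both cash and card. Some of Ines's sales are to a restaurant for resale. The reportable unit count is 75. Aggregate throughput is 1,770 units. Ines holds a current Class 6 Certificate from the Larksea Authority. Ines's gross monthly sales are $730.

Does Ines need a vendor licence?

All of (a)'s requirements are met (the bottled sauces are shelf-stable; a current Class 6 Certificate is held). Under paragraphs (e)–(i): (e) would limit (a) — aggregate throughput is 1,770 units, less than the 2,250 units limit — but (f) sets (e) aside: (f) operates against (e): the compliance score is 22 points, less than the 28 points limit. (g) would limit (f) — a current General Clearance is held — but (h) sets (g) aside: (h) operates against (g): some sales are to a restaurant for resale. (i), which would lift (h), is not triggered — the bottled sauces contain no meat or seafood. Exception (a) stands.
Exception (b) requires that the seller displays an ingredient notice at the point of sale; but no ingredient notice is displayed, so (b) is unavailable.
Exception (c) does not apply: the Cottage Food Declaration was withdrawn.
Exception (d) fails — the bottled sauces are made in a commercial kitchen, not a home kitchen.

No — exception (a) applies; Ines is not required to hold a vendor licence.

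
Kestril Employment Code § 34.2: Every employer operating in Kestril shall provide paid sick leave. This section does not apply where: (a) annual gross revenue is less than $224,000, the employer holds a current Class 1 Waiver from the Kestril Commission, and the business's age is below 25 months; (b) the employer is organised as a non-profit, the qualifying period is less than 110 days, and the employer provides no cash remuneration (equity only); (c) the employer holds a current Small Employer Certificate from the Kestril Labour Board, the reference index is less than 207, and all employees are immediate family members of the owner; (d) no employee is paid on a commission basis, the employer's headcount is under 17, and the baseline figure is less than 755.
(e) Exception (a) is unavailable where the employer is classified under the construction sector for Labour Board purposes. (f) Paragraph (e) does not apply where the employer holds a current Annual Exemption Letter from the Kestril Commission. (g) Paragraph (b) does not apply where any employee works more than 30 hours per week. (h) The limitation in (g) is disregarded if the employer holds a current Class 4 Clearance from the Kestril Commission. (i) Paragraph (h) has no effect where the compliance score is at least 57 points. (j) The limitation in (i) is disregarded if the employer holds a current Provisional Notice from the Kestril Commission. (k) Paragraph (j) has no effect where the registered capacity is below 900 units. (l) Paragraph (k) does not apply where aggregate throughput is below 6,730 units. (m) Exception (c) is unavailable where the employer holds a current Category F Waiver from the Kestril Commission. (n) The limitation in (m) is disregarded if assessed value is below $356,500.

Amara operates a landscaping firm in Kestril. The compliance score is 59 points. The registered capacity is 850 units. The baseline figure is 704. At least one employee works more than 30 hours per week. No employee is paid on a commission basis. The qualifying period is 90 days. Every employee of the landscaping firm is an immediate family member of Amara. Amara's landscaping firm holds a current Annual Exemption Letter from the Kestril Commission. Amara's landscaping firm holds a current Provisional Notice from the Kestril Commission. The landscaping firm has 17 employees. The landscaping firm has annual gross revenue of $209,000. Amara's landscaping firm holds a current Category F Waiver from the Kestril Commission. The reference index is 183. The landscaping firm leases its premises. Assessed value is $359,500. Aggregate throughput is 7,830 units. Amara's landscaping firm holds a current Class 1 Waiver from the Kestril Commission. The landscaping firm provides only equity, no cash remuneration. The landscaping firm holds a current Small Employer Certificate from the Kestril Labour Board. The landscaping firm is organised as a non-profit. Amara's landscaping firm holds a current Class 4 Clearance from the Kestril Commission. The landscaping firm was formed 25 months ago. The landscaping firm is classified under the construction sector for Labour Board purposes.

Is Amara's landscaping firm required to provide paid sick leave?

Exception (a) does not apply: the business's age is 25 months, not below 25 months.
Exception (b)'s conditions are all satisfied: the employer is a non-profit; the qualifying period is 90 days, less than the 110 days limit; remuneration is equity-only. However, paragraphs (g)–(l) must be considered: (g) operates against (b): at least one employee exceeds 30 hours/week. (h) would limit (g) — a current Class 4 Clearance is held — but (i) sets (h) aside: (i) applies — the compliance score is 59 points, meeting the 57 points threshold. (j) would limit (i) — a current Provisional Notice is held — but (k) sets (j) aside: (k) operates against (j): the registered capacity is 850 units, below the 900 units limit. (l), which would lift (k), is inapplicable — aggregate throughput is 7,830 units, not below 6,730 units. (b) is therefore removed.
Exception (c) is satisfied on its face — a current Small Employer Certificate is held; the reference index is 183, less than the 207 limit; every employee is an immediate family member. But: (m) applies — a current Category F Waiver is held. (n), which would lift (m), does not operate here — assessed value is $359,500, not below $356,500. (c) is therefore removed.
Exception (d) does not apply: the employer's headcount is 17, not under 17.
No exception displaces § 34.2.

Yes — Amara's landscaping firm must provide paid sick leave.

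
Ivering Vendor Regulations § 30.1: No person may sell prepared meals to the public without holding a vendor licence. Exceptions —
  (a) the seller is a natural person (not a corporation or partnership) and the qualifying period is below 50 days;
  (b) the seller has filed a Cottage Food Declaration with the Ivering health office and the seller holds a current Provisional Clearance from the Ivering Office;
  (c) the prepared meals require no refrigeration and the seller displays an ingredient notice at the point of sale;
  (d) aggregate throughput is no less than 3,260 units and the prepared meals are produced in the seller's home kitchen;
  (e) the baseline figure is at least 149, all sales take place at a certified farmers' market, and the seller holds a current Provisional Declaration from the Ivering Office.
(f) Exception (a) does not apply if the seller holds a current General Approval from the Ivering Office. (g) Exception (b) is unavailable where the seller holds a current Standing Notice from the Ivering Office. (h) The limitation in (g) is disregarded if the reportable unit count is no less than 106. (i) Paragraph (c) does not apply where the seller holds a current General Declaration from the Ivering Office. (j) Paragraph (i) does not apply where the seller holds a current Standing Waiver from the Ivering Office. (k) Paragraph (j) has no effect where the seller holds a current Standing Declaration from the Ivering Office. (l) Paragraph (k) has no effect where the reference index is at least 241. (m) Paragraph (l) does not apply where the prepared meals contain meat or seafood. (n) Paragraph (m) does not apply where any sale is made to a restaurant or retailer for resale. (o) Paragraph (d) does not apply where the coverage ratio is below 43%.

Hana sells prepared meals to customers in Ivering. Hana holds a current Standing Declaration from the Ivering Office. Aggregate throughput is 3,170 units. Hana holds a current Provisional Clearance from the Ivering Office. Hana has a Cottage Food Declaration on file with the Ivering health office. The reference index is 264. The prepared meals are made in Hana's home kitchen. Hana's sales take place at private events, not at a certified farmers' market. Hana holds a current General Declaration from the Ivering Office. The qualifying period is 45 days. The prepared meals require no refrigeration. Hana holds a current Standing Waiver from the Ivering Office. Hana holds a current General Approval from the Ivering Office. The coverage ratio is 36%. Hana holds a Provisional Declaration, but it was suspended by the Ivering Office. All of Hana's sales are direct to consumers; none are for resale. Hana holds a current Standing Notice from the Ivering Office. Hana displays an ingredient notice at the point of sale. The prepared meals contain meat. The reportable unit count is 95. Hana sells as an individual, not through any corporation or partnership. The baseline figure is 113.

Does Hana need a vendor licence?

All of (a)'s requirements are met (the seller is a natural person; the qualifying period is 45 days, below the 50 days limit). But applying paragraph (f): (f) operates — a current General Approval is held. Exception (a) does not apply.
Exception (b) is satisfied on its face — a Cottage Food Declaration is on file; a current Provisional Clearance is held. But applying paragraphs (g)–(h): (g) is engaged — a current Standing Notice is held. (h), which would lift (g), is inapplicable — the reportable unit count is 95, short of 106. Exception (b) does not apply.
Exception (c)'s conditions are all satisfied: the prepared meals are shelf-stable; an ingredient notice is displayed. Turning to paragraphs (i)–(n): (i) applies — a current General Declaration is held. (j) applies (a current Standing Waiver is held), but is overridden by (k): (k) is engaged — a current Standing Declaration is held. (l) would limit (k) — the reference index is 264, meeting the 241 threshold — but (m) sets (l) aside: (m) operates — the prepared meals contain meat. (n), which would lift (m), is not engaged — no sales are for resale. (c) is therefore removed.
Exception (d) fails — aggregate throughput is 3,170 units, short of 3,260 units.
Exception (e) fails — the baseline figure is 113, short of 149.
None of the exceptions is available; § 30.1 applies in full.

Yes — Hana must hold a vendor licence.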